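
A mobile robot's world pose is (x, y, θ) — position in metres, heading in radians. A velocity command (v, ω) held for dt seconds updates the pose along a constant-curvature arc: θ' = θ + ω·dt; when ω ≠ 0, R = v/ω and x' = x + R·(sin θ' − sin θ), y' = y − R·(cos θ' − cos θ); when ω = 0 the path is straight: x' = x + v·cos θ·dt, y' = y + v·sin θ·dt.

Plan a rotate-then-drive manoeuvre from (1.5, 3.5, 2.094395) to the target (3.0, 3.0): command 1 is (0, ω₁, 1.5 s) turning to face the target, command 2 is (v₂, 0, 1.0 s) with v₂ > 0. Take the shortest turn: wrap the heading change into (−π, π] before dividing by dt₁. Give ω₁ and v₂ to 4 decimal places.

heading to target = atan2(3−3.5, 3−1.5) = -0.3218
Δθ = wrap(-0.3218 − 2.0944) = -2.4161; ω₁ = Δθ/dt₁ = -1.6108
distance = √((3−1.5)² + (3−3.5)²) = 1.5811; v₂ = distance/dt₂ = 1.5811

ω₁ = -1.6108, v₂ = 1.5811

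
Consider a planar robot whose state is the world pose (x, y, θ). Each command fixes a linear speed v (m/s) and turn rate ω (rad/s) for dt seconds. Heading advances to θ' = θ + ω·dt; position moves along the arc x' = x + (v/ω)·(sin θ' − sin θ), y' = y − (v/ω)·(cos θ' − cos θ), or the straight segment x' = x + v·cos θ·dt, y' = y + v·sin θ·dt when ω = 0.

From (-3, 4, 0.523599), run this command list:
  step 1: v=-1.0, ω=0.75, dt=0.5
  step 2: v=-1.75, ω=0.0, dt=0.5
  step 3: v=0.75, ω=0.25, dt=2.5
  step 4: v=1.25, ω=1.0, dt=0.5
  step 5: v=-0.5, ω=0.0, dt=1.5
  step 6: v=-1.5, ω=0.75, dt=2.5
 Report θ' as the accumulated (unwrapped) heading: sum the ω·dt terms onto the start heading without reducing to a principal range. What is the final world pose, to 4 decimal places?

step 1: θ'=0.8986 (R=-1.3333) → pose (-3.3766, 3.6756, 0.8986)
step 2: θ'=0.8986 (straight) → pose (-3.9215, 2.9909, 0.8986)
step 3: θ'=1.5236 (R=3.0000) → pose (-3.2722, 4.7175, 1.5236)
step 4: θ'=2.0236 (R=1.2500) → pose (-3.3968, 5.3233, 2.0236)
step 5: θ'=2.0236 (straight) → pose (-3.0686, 4.6489, 2.0236)
step 6: θ'=3.8986 (R=-2.0000) → pose (0.1033, 4.0701, 3.8986)

(0.1033, 4.0701, 3.8986)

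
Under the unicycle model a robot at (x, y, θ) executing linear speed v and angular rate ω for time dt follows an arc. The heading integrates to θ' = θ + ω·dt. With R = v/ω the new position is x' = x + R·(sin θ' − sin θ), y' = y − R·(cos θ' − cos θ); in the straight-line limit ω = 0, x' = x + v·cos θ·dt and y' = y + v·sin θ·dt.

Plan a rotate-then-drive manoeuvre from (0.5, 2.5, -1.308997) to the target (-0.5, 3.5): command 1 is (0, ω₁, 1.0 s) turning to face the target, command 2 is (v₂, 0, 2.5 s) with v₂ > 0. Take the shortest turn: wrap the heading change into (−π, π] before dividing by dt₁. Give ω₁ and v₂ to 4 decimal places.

ω₁ = -2.6180, v₂ = 0.5657

heading to target = atan2(3.5−2.5, -0.5−0.5) = 2.3562
Δθ = wrap(2.3562 − -1.3090) = -2.6180; ω₁ = Δθ/dt₁ = -2.6180
distance = √((-0.5−0.5)² + (3.5−2.5)²) = 1.4142; v₂ = distance/dt₂ = 0.5657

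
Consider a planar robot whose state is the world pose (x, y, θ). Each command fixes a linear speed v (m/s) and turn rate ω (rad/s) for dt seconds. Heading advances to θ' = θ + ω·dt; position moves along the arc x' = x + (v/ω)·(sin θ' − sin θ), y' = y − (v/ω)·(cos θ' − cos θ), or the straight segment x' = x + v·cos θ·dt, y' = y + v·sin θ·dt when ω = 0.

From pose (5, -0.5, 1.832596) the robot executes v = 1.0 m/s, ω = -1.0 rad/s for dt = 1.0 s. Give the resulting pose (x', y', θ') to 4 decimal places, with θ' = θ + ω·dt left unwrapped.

(5.2262, 0.4318, 0.8326)

θ' = 1.8326 + -1.0·1.0 = 0.8326
R = v/ω = 1.0/-1.0 = -1.0000
x' = 5 + -1.0000·(sin 0.8326 − sin 1.8326) = 5.2262
y' = -0.5 − -1.0000·(cos 0.8326 − cos 1.8326) = 0.4318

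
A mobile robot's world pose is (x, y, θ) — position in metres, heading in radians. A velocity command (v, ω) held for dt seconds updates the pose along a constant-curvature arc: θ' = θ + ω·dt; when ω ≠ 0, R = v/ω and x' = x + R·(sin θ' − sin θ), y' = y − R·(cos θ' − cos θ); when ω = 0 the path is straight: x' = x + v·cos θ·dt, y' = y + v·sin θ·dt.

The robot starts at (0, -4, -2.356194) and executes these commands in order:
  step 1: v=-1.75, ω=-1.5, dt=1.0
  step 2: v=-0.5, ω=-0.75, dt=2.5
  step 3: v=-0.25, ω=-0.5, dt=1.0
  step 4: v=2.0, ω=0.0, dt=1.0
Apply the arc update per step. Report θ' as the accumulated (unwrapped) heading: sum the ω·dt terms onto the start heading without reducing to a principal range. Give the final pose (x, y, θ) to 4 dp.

(3.2633, -4.9846, -6.2312)

step 1: θ'=-3.8562 (R=1.1667) → pose (1.5895, -3.9437, -3.8562)
step 2: θ'=-5.7312 (R=0.6667) → pose (1.5022, -5.0149, -5.7312)
step 3: θ'=-6.2312 (R=0.5000) → pose (1.2660, -5.0885, -6.2312)
step 4: θ'=-6.2312 (straight) → pose (3.2633, -4.9846, -6.2312)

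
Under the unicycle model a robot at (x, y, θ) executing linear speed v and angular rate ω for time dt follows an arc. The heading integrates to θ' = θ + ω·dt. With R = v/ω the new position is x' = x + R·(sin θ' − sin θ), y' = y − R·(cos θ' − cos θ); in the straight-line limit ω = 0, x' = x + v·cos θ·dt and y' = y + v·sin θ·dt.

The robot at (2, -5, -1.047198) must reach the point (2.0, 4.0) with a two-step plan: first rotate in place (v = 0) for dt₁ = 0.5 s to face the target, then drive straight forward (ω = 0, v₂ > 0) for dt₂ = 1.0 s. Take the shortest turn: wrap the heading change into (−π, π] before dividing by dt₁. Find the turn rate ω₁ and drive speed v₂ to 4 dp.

heading to target = atan2(4−-5, 2−2) = 1.5708
Δθ = wrap(1.5708 − -1.0472) = 2.6180; ω₁ = Δθ/dt₁ = 5.2360
distance = √((2−2)² + (4−-5)²) = 9.0000; v₂ = distance/dt₂ = 9.0000

ω₁ = 5.2360, v₂ = 9.0000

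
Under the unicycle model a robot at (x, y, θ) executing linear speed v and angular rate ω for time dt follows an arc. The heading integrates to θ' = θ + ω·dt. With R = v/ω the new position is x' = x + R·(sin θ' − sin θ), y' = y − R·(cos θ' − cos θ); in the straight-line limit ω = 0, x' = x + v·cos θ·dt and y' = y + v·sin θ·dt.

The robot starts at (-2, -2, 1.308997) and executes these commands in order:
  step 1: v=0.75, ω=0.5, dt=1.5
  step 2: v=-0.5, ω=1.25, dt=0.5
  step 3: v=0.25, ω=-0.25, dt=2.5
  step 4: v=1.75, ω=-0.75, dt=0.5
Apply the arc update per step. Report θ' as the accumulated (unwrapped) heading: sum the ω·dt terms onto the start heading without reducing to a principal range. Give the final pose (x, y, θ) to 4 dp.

step 1: θ'=2.0590 (R=1.5000) → pose (-2.1241, -0.9082, 2.0590)
step 2: θ'=2.6840 (R=-0.4000) → pose (-1.9476, -1.0794, 2.6840)
step 3: θ'=2.0590 (R=-1.0000) → pose (-2.3890, -0.6514, 2.0590)
step 4: θ'=1.6840 (R=-2.3333) → pose (-2.6466, 0.1795, 1.6840)

(-2.6466, 0.1795, 1.6840)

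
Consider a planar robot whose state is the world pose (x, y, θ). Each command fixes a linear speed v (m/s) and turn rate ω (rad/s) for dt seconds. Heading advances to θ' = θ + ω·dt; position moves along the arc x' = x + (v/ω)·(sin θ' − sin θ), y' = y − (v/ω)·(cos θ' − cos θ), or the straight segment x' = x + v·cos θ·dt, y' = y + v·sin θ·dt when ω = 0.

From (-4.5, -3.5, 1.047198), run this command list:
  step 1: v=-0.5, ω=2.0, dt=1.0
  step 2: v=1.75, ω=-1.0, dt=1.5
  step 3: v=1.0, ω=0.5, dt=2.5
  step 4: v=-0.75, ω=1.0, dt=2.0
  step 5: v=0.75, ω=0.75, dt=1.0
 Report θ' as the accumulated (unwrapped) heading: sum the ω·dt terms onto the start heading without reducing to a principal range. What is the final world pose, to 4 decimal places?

step 1: θ'=3.0472 (R=-0.2500) → pose (-4.3071, -3.8739, 3.0472)
step 2: θ'=1.5472 (R=-1.7500) → pose (-5.8916, -2.0904, 1.5472)
step 3: θ'=2.7972 (R=2.0000) → pose (-7.2158, -0.1606, 2.7972)
step 4: θ'=4.7972 (R=-0.7500) → pose (-6.2153, 0.6089, 4.7972)
step 5: θ'=5.5472 (R=1.0000) → pose (-5.8902, -0.0476, 5.5472)

(-5.8902, -0.0476, 5.5472)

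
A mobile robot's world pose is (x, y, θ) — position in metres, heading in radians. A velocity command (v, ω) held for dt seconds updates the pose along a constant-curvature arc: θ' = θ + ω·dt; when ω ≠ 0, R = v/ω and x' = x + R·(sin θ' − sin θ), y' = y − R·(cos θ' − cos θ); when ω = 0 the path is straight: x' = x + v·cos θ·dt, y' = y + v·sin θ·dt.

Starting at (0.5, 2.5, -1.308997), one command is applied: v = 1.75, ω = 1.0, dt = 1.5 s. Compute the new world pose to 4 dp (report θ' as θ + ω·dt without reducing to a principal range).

(2.5226, 1.2348, 0.1910)

θ' = -1.3090 + 1.0·1.5 = 0.1910
R = v/ω = 1.75/1.0 = 1.7500
x' = 0.5 + 1.7500·(sin 0.1910 − sin -1.3090) = 2.5226
y' = 2.5 − 1.7500·(cos 0.1910 − cos -1.3090) = 1.2348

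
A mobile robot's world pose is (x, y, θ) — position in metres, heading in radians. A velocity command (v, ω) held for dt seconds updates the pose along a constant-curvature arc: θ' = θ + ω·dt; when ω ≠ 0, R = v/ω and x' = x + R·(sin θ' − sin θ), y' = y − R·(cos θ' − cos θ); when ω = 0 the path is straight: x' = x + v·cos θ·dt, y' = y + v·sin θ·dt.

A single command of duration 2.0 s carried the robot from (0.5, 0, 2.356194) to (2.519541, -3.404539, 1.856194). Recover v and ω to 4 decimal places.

v = -2.0000, ω = -0.2500

Δθ = 1.856194 − 2.356194 = -0.500000
ω = Δθ/dt = -0.500000/2.0 = -0.2500
R = −Δy/(cos θ' − cos θ) = 8.0000
v = R·ω = 8.0000·-0.2500 = -2.0000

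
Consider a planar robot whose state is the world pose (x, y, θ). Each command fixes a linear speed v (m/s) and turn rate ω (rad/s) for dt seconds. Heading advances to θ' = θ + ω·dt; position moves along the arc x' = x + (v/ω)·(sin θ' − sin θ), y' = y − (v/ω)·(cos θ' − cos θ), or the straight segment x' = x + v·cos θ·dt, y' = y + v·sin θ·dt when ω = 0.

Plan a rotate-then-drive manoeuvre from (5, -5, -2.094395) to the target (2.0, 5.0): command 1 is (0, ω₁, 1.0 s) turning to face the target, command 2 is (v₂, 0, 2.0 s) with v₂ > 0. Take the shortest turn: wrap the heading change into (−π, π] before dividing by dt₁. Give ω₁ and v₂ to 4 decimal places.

heading to target = atan2(5−-5, 2−5) = 1.8623
Δθ = wrap(1.8623 − -2.0944) = -2.3265; ω₁ = Δθ/dt₁ = -2.3265
distance = √((2−5)² + (5−-5)²) = 10.4403; v₂ = distance/dt₂ = 5.2202

ω₁ = -2.3265, v₂ = 5.2202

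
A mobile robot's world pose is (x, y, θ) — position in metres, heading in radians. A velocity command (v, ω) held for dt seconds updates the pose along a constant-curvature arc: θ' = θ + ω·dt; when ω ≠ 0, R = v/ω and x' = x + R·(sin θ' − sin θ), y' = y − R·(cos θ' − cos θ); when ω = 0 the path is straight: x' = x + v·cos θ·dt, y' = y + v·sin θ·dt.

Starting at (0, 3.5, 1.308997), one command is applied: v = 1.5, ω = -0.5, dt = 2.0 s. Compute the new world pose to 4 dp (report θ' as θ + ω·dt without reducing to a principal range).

θ' = 1.3090 + -0.5·2.0 = 0.3090
R = v/ω = 1.5/-0.5 = -3.0000
x' = 0 + -3.0000·(sin 0.3090 − sin 1.3090) = 1.9855
y' = 3.5 − -3.0000·(cos 0.3090 − cos 1.3090) = 5.5815

(1.9855, 5.5815, 0.3090)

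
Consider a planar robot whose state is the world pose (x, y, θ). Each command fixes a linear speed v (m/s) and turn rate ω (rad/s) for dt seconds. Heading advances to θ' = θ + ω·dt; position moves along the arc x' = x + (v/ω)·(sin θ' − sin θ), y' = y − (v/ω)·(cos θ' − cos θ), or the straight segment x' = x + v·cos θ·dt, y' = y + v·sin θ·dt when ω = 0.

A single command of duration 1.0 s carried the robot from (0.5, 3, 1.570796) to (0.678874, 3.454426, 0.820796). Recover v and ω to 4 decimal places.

v = 0.5000, ω = -0.7500

Δθ = 0.820796 − 1.570796 = -0.750000
ω = Δθ/dt = -0.750000/1.0 = -0.7500
R = −Δy/(cos θ' − cos θ) = -0.6667
v = R·ω = -0.6667·-0.7500 = 0.5000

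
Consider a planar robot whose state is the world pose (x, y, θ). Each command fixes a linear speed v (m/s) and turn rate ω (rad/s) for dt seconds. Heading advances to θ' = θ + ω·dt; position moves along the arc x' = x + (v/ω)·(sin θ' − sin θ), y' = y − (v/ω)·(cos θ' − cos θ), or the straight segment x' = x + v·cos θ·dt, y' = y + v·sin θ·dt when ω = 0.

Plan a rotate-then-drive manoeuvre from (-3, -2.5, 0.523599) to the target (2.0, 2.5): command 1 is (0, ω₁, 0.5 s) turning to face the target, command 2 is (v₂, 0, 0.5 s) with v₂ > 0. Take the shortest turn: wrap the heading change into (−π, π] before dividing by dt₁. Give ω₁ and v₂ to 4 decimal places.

heading to target = atan2(2.5−-2.5, 2−-3) = 0.7854
Δθ = wrap(0.7854 − 0.5236) = 0.2618; ω₁ = Δθ/dt₁ = 0.5236
distance = √((2−-3)² + (2.5−-2.5)²) = 7.0711; v₂ = distance/dt₂ = 14.1421

ω₁ = 0.5236, v₂ = 14.1421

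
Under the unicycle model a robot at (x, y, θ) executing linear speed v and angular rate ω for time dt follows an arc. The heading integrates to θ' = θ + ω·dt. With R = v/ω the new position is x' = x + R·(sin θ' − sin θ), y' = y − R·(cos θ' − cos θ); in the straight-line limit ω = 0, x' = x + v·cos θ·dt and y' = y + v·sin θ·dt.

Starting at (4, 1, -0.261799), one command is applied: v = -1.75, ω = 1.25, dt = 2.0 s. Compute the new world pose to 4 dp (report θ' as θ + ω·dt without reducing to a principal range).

(2.5381, -1.2188, 2.2382)

θ' = -0.2618 + 1.25·2.0 = 2.2382
R = v/ω = -1.75/1.25 = -1.4000
x' = 4 + -1.4000·(sin 2.2382 − sin -0.2618) = 2.5381
y' = 1 − -1.4000·(cos 2.2382 − cos -0.2618) = -1.2188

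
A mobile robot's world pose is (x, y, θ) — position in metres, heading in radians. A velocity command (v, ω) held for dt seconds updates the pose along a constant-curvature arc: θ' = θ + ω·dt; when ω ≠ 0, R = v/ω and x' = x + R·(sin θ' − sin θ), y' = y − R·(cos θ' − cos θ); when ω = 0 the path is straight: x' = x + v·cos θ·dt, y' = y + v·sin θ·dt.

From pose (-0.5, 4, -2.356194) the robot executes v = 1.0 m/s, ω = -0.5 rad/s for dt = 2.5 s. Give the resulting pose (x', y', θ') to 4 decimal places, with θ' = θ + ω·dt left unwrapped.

θ' = -2.3562 + -0.5·2.5 = -3.6062
R = v/ω = 1.0/-0.5 = -2.0000
x' = -0.5 + -2.0000·(sin -3.6062 − sin -2.3562) = -2.8103
y' = 4 − -2.0000·(cos -3.6062 − cos -2.3562) = 3.6262

(-2.8103, 3.6262, -3.6062)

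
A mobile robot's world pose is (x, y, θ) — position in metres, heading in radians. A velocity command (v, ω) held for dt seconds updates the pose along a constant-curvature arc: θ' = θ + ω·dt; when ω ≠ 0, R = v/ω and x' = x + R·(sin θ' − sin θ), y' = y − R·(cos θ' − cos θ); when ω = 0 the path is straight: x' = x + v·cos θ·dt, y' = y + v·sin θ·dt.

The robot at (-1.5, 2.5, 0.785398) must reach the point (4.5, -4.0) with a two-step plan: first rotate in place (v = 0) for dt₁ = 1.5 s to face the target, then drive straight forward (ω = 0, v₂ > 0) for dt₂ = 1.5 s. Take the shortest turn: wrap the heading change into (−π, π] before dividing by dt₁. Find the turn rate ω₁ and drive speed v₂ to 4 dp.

heading to target = atan2(-4−2.5, 4.5−-1.5) = -0.8254
Δθ = wrap(-0.8254 − 0.7854) = -1.6108; ω₁ = Δθ/dt₁ = -1.0738
distance = √((4.5−-1.5)² + (-4−2.5)²) = 8.8459; v₂ = distance/dt₂ = 5.8973

ω₁ = -1.0738, v₂ = 5.8973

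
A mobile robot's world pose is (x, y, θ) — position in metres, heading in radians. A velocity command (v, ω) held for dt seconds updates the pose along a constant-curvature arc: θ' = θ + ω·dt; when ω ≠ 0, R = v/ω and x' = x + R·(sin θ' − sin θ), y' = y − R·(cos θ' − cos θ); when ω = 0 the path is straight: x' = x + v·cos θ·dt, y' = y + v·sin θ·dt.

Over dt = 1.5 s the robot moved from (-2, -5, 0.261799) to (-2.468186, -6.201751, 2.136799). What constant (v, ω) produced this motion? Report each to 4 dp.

Δθ = 2.136799 − 0.261799 = 1.875000
ω = Δθ/dt = 1.875000/1.5 = 1.2500
R = −Δy/(cos θ' − cos θ) = -0.8000
v = R·ω = -0.8000·1.2500 = -1.0000

v = -1.0000, ω = 1.2500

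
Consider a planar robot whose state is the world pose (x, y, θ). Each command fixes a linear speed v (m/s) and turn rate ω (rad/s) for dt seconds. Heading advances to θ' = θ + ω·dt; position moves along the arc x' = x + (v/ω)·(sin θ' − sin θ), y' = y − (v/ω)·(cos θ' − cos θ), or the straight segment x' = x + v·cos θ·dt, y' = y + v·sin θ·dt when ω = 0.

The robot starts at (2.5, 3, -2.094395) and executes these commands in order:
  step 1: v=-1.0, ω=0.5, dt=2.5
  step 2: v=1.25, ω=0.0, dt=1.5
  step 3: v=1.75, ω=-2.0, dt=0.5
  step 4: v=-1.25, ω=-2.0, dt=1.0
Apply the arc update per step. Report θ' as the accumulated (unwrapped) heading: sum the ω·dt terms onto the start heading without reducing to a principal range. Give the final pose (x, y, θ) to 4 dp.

(4.7025, 3.4171, -3.8444)

step 1: θ'=-0.8444 (R=-2.0000) → pose (2.2631, 5.3284, -0.8444)
step 2: θ'=-0.8444 (straight) → pose (3.5084, 3.9267, -0.8444)
step 3: θ'=-1.8444 (R=-0.8750) → pose (3.6968, 3.1091, -1.8444)
step 4: θ'=-3.8444 (R=0.6250) → pose (4.7025, 3.4171, -3.8444)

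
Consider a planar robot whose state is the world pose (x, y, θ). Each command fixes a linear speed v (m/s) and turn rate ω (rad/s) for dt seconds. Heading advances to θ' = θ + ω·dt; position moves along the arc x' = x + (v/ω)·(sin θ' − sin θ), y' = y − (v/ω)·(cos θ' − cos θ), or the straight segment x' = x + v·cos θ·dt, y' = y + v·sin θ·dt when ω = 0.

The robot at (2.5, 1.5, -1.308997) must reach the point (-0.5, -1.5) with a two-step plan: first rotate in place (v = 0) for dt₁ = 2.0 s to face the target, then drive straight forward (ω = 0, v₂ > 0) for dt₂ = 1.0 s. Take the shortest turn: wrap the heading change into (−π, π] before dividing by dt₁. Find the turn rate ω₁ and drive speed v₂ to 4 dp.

heading to target = atan2(-1.5−1.5, -0.5−2.5) = -2.3562
Δθ = wrap(-2.3562 − -1.3090) = -1.0472; ω₁ = Δθ/dt₁ = -0.5236
distance = √((-0.5−2.5)² + (-1.5−1.5)²) = 4.2426; v₂ = distance/dt₂ = 4.2426

ω₁ = -0.5236, v₂ = 4.2426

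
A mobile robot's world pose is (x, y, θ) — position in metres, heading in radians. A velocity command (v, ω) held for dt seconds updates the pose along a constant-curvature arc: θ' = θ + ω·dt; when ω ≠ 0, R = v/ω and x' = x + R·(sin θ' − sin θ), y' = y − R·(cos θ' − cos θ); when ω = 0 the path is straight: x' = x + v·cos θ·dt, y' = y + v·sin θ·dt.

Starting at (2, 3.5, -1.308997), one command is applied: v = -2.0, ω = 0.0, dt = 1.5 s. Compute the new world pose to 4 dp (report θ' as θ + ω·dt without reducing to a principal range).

θ' = -1.3090 + 0.0·1.5 = -1.3090
ω = 0 → straight: x' = 2 + -2.0·cos(-1.3090)·1.5 = 1.2235
y' = 3.5 + -2.0·sin(-1.3090)·1.5 = 6.3978

(1.2235, 6.3978, -1.3090)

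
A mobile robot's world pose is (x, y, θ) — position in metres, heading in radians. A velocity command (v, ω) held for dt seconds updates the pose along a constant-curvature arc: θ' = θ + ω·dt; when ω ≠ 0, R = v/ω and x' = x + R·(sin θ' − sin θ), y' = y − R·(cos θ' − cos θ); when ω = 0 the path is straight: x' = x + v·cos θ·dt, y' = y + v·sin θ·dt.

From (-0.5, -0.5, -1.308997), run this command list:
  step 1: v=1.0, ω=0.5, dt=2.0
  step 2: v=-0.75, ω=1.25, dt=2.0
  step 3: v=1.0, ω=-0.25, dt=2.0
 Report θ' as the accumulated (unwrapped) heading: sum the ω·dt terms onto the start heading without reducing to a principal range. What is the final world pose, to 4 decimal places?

step 1: θ'=-0.3090 (R=2.0000) → pose (0.8236, -1.8876, -0.3090)
step 2: θ'=2.1910 (R=-0.6000) → pose (0.1529, -2.8079, 2.1910)
step 3: θ'=1.6910 (R=-4.0000) → pose (-0.5632, -0.9628, 1.6910)

(-0.5632, -0.9628, 1.6910)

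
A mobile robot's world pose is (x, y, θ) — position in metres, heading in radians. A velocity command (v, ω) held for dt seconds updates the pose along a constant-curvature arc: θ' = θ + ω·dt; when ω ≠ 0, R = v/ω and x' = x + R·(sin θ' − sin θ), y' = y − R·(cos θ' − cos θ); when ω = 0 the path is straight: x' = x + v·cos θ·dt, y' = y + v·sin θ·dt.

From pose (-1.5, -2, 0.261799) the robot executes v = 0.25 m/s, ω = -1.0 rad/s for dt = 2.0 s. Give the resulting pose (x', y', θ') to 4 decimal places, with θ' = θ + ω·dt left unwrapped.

(-1.1888, -2.2831, -1.7382)

θ' = 0.2618 + -1.0·2.0 = -1.7382
R = v/ω = 0.25/-1.0 = -0.2500
x' = -1.5 + -0.2500·(sin -1.7382 − sin 0.2618) = -1.1888
y' = -2 − -0.2500·(cos -1.7382 − cos 0.2618) = -2.2831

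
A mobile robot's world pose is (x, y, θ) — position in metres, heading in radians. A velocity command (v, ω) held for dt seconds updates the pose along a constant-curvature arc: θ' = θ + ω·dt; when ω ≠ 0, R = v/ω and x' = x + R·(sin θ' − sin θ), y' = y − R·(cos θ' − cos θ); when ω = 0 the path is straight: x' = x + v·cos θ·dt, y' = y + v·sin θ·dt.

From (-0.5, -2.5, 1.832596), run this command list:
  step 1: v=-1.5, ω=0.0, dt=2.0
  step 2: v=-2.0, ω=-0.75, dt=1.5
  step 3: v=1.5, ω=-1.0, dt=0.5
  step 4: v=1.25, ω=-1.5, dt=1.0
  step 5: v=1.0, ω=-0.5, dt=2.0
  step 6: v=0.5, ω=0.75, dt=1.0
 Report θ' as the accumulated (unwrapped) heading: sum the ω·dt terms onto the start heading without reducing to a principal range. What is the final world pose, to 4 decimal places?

step 1: θ'=1.8326 (straight) → pose (0.2765, -5.3978, 1.8326)
step 2: θ'=0.7076 (R=2.6667) → pose (-0.5660, -8.1144, 0.7076)
step 3: θ'=0.2076 (R=-1.5000) → pose (0.0999, -7.7865, 0.2076)
step 4: θ'=-1.2924 (R=-0.8333) → pose (1.0729, -8.3730, -1.2924)
step 5: θ'=-2.2924 (R=-2.0000) → pose (0.6514, -10.2438, -2.2924)
step 6: θ'=-1.5424 (R=0.6667) → pose (0.4855, -10.7031, -1.5424)

(0.4855, -10.7031, -1.5424)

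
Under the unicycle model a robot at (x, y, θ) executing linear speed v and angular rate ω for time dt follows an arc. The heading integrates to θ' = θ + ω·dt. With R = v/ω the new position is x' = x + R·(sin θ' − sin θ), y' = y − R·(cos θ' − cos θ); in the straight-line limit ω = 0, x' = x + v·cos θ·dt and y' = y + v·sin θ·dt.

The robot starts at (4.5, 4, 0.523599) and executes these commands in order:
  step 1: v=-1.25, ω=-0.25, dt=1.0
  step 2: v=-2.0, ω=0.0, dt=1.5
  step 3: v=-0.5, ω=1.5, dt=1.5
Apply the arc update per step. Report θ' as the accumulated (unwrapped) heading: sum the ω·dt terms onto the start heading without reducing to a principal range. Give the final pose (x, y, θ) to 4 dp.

(0.3595, 2.1129, 2.5236)

step 1: θ'=0.2736 (R=5.0000) → pose (3.3510, 3.5161, 0.2736)
step 2: θ'=0.2736 (straight) → pose (0.4626, 2.7055, 0.2736)
step 3: θ'=2.5236 (R=-0.3333) → pose (0.3595, 2.1129, 2.5236)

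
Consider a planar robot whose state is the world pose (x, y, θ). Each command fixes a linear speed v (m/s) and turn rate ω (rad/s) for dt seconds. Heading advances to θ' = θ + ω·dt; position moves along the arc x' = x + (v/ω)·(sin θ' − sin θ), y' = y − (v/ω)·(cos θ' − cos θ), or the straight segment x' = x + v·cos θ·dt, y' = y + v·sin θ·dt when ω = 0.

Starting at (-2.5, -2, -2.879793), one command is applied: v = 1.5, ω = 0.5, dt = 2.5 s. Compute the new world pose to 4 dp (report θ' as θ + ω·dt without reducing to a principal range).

θ' = -2.8798 + 0.5·2.5 = -1.6298
R = v/ω = 1.5/0.5 = 3.0000
x' = -2.5 + 3.0000·(sin -1.6298 − sin -2.8798) = -4.7183
y' = -2 − 3.0000·(cos -1.6298 − cos -2.8798) = -4.7209

(-4.7183, -4.7209, -1.6298)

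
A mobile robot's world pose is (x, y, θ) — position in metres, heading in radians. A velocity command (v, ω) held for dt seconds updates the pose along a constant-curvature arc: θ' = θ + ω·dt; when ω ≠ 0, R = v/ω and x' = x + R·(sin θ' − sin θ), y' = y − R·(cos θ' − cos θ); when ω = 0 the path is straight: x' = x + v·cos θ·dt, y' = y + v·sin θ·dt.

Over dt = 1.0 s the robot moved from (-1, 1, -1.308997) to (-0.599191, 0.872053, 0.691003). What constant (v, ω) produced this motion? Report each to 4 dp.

v = 0.5000, ω = 2.0000

Δθ = 0.691003 − -1.308997 = 2.000000
ω = Δθ/dt = 2.000000/1.0 = 2.0000
R = Δx/(sin θ' − sin θ) = 0.2500
v = R·ω = 0.2500·2.0000 = 0.5000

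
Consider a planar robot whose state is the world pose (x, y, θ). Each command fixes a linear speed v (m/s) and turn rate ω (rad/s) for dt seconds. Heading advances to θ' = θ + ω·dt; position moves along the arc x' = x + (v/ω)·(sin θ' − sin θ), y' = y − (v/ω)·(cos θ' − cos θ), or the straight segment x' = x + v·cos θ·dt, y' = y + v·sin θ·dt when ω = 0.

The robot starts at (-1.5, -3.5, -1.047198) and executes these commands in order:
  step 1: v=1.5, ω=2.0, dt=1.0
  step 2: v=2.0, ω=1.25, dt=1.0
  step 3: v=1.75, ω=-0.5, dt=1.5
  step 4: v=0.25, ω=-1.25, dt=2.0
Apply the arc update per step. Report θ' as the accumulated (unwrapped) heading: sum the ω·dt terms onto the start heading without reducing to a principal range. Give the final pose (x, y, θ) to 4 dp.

(-0.5322, 0.8689, -1.0472)

step 1: θ'=0.9528 (R=0.7500) → pose (-0.2392, -3.5596, 0.9528)
step 2: θ'=2.2028 (R=1.6000) → pose (-0.2523, -1.6873, 2.2028)
step 3: θ'=1.4528 (R=-3.5000) → pose (-0.9040, 0.7924, 1.4528)
step 4: θ'=-1.0472 (R=-0.2000) → pose (-0.5322, 0.8689, -1.0472)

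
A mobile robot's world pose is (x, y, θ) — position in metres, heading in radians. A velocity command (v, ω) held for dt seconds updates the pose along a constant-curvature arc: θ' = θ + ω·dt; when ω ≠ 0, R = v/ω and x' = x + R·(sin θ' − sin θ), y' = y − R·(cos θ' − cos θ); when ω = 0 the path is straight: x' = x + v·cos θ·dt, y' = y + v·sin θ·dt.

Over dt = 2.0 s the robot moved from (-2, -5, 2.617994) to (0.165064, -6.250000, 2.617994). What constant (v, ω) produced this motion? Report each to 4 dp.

v = -1.2500, ω = 0.0000

Δθ = 2.617994 − 2.617994 = 0.000000
ω = Δθ/dt = 0.000000/2.0 = 0.0000
ω = 0 → v = (Δx·cos θ + Δy·sin θ)/dt = -1.2500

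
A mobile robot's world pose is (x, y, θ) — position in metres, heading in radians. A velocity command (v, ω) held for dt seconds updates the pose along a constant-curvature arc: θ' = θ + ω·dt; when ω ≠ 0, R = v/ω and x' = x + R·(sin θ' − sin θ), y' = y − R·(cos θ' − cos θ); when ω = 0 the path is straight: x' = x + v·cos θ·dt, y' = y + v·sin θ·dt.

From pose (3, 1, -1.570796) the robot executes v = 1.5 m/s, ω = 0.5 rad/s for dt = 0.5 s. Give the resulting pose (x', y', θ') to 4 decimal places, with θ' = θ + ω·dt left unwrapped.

θ' = -1.5708 + 0.5·0.5 = -1.3208
R = v/ω = 1.5/0.5 = 3.0000
x' = 3 + 3.0000·(sin -1.3208 − sin -1.5708) = 3.0933
y' = 1 − 3.0000·(cos -1.3208 − cos -1.5708) = 0.2578

(3.0933, 0.2578, -1.3208)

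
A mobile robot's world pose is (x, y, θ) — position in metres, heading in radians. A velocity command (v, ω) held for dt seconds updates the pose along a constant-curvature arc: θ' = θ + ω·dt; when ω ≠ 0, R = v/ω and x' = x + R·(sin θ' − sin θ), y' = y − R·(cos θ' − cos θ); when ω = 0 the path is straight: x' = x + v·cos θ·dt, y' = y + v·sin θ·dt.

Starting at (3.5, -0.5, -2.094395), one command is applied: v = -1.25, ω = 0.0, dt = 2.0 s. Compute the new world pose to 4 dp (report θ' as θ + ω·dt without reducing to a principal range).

θ' = -2.0944 + 0.0·2.0 = -2.0944
ω = 0 → straight: x' = 3.5 + -1.25·cos(-2.0944)·2.0 = 4.7500
y' = -0.5 + -1.25·sin(-2.0944)·2.0 = 1.6651

(4.7500, 1.6651, -2.0944)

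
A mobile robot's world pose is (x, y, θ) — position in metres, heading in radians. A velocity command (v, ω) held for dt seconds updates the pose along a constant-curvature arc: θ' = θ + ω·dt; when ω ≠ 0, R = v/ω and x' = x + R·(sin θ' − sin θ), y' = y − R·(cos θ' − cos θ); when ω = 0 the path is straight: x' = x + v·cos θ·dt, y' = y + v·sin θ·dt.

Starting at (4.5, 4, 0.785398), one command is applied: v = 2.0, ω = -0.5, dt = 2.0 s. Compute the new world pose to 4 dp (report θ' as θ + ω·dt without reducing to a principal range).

θ' = 0.7854 + -0.5·2.0 = -0.2146
R = v/ω = 2.0/-0.5 = -4.0000
x' = 4.5 + -4.0000·(sin -0.2146 − sin 0.7854) = 8.1803
y' = 4 − -4.0000·(cos -0.2146 − cos 0.7854) = 5.0798

(8.1803, 5.0798, -0.2146)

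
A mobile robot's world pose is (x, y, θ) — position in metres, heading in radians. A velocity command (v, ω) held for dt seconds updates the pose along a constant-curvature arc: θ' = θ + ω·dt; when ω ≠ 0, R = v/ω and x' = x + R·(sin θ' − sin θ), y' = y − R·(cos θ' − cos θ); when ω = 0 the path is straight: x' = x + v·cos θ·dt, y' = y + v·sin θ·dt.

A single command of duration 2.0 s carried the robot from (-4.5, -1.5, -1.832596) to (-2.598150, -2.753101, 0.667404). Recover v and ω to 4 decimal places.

Δθ = 0.667404 − -1.832596 = 2.500000
ω = Δθ/dt = 2.500000/2.0 = 1.2500
R = Δx/(sin θ' − sin θ) = 1.2000
v = R·ω = 1.2000·1.2500 = 1.5000

v = 1.5000, ω = 1.2500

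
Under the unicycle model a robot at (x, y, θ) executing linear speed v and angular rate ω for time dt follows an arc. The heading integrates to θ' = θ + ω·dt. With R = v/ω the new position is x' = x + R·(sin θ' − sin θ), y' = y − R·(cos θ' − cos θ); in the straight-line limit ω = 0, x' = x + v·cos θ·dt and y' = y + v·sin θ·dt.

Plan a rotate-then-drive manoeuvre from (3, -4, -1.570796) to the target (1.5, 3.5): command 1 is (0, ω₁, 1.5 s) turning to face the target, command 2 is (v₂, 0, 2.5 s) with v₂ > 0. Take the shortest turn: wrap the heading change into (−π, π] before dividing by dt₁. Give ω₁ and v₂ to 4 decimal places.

heading to target = atan2(3.5−-4, 1.5−3) = 1.7682
Δθ = wrap(1.7682 − -1.5708) = -2.9442; ω₁ = Δθ/dt₁ = -1.9628
distance = √((1.5−3)² + (3.5−-4)²) = 7.6485; v₂ = distance/dt₂ = 3.0594

ω₁ = -1.9628, v₂ = 3.0594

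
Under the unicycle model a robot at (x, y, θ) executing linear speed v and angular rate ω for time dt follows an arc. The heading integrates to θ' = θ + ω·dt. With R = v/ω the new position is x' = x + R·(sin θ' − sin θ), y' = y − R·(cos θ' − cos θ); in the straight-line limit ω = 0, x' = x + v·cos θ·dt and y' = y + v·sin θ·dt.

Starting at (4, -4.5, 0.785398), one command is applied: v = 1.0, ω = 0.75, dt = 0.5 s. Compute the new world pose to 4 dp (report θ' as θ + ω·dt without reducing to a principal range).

(4.2798, -4.0892, 1.1604)

θ' = 0.7854 + 0.75·0.5 = 1.1604
R = v/ω = 1.0/0.75 = 1.3333
x' = 4 + 1.3333·(sin 1.1604 − sin 0.7854) = 4.2798
y' = -4.5 − 1.3333·(cos 1.1604 − cos 0.7854) = -4.0892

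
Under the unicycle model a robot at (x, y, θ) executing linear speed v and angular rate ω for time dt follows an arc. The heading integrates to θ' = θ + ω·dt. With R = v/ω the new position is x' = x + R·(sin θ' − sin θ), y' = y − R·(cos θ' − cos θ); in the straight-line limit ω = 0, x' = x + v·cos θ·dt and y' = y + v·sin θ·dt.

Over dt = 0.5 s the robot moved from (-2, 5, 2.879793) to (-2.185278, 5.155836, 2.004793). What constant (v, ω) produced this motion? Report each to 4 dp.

Δθ = 2.004793 − 2.879793 = -0.875000
ω = Δθ/dt = -0.875000/0.5 = -1.7500
R = Δx/(sin θ' − sin θ) = -0.2857
v = R·ω = -0.2857·-1.7500 = 0.5000

v = 0.5000, ω = -1.7500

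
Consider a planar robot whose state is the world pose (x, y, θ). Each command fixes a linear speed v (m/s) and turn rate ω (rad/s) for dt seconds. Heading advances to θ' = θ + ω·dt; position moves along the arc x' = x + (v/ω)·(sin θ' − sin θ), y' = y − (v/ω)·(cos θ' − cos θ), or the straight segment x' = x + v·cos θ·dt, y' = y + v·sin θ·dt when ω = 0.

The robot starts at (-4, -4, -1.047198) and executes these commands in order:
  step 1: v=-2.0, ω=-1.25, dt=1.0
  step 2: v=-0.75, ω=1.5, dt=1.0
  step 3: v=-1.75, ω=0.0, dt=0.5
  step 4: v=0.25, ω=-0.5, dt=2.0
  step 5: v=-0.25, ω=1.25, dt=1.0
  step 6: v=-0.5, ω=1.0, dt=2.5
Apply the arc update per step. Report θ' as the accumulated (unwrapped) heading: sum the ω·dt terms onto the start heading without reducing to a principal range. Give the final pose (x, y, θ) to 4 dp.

step 1: θ'=-2.2972 (R=1.6000) → pose (-3.8105, -2.1373, -2.2972)
step 2: θ'=-0.7972 (R=-0.5000) → pose (-3.8266, -1.4559, -0.7972)
step 3: θ'=-0.7972 (straight) → pose (-4.4379, -0.8299, -0.7972)
step 4: θ'=-1.7972 (R=-0.5000) → pose (-4.3084, -1.2915, -1.7972)
step 5: θ'=-0.5472 (R=-0.2000) → pose (-4.3992, -1.0758, -0.5472)
step 6: θ'=1.9528 (R=-0.5000) → pose (-5.1233, -1.6892, 1.9528)

(-5.1233, -1.6892, 1.9528)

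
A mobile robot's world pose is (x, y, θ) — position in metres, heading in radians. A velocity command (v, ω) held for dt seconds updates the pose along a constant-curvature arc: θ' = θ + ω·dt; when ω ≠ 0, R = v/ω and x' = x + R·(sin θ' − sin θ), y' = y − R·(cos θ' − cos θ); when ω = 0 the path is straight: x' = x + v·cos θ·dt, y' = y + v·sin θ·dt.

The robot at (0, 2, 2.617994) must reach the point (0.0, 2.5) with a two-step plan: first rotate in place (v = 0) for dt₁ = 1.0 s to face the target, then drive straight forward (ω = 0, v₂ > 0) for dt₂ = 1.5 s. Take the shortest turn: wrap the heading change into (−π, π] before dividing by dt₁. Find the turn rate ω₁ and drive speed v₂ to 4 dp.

heading to target = atan2(2.5−2, 0−0) = 1.5708
Δθ = wrap(1.5708 − 2.6180) = -1.0472; ω₁ = Δθ/dt₁ = -1.0472
distance = √((0−0)² + (2.5−2)²) = 0.5000; v₂ = distance/dt₂ = 0.3333

ω₁ = -1.0472, v₂ = 0.3333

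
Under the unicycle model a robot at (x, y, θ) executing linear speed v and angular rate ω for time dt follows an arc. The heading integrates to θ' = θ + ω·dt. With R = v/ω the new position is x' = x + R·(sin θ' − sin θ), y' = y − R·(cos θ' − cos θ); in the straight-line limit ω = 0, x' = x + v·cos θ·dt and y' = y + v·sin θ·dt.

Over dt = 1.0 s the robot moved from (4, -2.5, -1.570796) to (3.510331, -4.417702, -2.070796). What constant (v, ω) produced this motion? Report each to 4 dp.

v = 2.0000, ω = -0.5000

Δθ = -2.070796 − -1.570796 = -0.500000
ω = Δθ/dt = -0.500000/1.0 = -0.5000
R = −Δy/(cos θ' − cos θ) = -4.0000
v = R·ω = -4.0000·-0.5000 = 2.0000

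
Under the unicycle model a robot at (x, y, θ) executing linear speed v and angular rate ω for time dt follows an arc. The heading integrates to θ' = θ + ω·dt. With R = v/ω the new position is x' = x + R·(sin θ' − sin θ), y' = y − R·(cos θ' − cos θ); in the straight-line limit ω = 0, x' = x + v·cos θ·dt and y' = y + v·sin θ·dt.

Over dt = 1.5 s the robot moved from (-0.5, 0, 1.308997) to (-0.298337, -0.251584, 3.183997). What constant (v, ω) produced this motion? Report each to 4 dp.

Δθ = 3.183997 − 1.308997 = 1.875000
ω = Δθ/dt = 1.875000/1.5 = 1.2500
R = −Δy/(cos θ' − cos θ) = -0.2000
v = R·ω = -0.2000·1.2500 = -0.2500

v = -0.2500, ω = 1.2500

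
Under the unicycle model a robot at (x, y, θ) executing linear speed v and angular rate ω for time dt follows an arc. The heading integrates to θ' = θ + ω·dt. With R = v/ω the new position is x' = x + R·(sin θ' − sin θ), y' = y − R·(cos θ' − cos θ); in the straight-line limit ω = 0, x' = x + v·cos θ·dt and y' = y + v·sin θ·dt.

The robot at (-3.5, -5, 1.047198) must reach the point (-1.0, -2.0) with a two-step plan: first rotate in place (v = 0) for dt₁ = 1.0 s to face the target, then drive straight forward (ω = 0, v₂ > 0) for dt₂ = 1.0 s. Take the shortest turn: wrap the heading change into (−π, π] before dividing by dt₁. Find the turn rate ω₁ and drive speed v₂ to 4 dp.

ω₁ = -0.1711, v₂ = 3.9051

heading to target = atan2(-2−-5, -1−-3.5) = 0.8761
Δθ = wrap(0.8761 − 1.0472) = -0.1711; ω₁ = Δθ/dt₁ = -0.1711
distance = √((-1−-3.5)² + (-2−-5)²) = 3.9051; v₂ = distance/dt₂ = 3.9051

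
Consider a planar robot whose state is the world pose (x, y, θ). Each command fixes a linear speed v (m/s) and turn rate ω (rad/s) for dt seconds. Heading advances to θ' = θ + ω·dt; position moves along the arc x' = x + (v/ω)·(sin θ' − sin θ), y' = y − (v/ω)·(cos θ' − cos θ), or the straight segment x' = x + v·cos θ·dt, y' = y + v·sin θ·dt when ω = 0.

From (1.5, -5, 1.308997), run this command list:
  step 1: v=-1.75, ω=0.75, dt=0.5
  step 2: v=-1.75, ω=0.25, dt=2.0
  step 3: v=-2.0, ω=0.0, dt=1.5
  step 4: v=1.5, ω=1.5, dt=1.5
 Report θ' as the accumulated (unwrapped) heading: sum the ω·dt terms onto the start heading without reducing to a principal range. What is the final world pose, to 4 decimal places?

step 1: θ'=1.6840 (R=-2.3333) → pose (1.4354, -5.8675, 1.6840)
step 2: θ'=2.1840 (R=-7.0000) → pose (2.6660, -9.1052, 2.1840)
step 3: θ'=2.1840 (straight) → pose (4.3924, -11.5586, 2.1840)
step 4: θ'=4.4340 (R=1.0000) → pose (2.6131, -11.8593, 4.4340)

(2.6131, -11.8593, 4.4340)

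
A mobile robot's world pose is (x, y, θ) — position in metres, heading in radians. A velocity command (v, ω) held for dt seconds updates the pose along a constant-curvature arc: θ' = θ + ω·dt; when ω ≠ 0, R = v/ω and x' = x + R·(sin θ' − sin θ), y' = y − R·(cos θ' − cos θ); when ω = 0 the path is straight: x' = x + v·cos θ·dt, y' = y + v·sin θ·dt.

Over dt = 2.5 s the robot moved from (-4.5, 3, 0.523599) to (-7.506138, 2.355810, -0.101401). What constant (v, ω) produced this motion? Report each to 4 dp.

v = -1.2500, ω = -0.2500

Δθ = -0.101401 − 0.523599 = -0.625000
ω = Δθ/dt = -0.625000/2.5 = -0.2500
R = Δx/(sin θ' − sin θ) = 5.0000
v = R·ω = 5.0000·-0.2500 = -1.2500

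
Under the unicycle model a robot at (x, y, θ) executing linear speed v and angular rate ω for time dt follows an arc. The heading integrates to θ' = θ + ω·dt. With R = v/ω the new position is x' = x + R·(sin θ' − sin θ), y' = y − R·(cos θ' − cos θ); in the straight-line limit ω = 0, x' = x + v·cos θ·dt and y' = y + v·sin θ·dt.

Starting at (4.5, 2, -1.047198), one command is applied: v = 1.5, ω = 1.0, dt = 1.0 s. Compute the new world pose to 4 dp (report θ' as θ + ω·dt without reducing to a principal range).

(5.7283, 1.2517, -0.0472)

θ' = -1.0472 + 1.0·1.0 = -0.0472
R = v/ω = 1.5/1.0 = 1.5000
x' = 4.5 + 1.5000·(sin -0.0472 − sin -1.0472) = 5.7283
y' = 2 − 1.5000·(cos -0.0472 − cos -1.0472) = 1.2517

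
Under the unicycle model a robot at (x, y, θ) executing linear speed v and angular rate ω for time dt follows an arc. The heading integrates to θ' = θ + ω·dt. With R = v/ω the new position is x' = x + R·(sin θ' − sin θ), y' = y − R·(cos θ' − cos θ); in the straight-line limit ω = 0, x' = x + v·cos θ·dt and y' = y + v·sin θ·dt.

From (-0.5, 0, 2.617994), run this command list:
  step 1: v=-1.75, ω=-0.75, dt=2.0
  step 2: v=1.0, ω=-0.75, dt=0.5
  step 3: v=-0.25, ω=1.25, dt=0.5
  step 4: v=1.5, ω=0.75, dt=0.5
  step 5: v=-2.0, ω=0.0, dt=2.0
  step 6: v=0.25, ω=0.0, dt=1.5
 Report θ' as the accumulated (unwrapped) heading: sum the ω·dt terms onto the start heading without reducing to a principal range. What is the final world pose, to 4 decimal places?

step 1: θ'=1.1180 (R=2.3333) → pose (0.4315, -3.0415, 1.1180)
step 2: θ'=0.7430 (R=-1.3333) → pose (0.7285, -2.6429, 0.7430)
step 3: θ'=1.3680 (R=-0.2000) → pose (0.6679, -2.7499, 1.3680)
step 4: θ'=1.7430 (R=2.0000) → pose (0.6793, -2.0044, 1.7430)
step 5: θ'=1.7430 (straight) → pose (1.3647, -5.9452, 1.7430)
step 6: θ'=1.7430 (straight) → pose (1.3004, -5.5758, 1.7430)

(1.3004, -5.5758, 1.7430)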